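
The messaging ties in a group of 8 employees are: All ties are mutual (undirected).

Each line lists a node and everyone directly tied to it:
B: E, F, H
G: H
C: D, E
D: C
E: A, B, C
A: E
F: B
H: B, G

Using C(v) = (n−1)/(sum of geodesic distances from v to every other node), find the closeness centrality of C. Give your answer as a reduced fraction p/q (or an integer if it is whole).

7/16

Distances from C: A:2, B:2, D:1, E:1, F:3, G:4, H:3. Sum = 16.
n = 8, so closeness = 7/16.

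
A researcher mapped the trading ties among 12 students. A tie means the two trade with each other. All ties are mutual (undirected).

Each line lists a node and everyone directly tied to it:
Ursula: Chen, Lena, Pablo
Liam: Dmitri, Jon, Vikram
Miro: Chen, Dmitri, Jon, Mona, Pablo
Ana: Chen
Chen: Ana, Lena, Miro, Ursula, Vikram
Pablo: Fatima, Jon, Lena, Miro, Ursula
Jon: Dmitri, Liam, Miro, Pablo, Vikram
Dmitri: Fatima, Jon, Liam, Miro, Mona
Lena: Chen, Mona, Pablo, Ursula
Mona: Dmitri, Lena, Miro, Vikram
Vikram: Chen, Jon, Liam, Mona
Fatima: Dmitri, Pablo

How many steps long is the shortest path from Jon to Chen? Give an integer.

One shortest route is Jon – Miro – Chen, which uses 2 edges, and Jon and Chen are not directly tied, so nothing shorter exists. So d(Jon,Chen) = 2.

2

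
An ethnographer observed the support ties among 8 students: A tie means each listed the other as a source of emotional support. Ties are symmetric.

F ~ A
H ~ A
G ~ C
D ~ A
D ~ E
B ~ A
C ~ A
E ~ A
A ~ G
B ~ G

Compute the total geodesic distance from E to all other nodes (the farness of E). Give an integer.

12

Distances from E: A:1, B:2, C:2, D:1, F:2, G:2, H:2.
Sum = 1 + 2 + 2 + 1 + 2 + 2 + 2 = 12.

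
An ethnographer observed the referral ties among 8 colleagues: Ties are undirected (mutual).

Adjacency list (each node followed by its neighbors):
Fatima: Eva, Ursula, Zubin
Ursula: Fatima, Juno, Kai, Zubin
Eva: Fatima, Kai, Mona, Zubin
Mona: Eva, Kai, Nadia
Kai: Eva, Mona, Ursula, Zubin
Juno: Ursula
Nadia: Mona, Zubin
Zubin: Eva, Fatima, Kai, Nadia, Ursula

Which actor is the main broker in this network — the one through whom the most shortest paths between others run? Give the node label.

Unnormalized betweenness of each node: Eva:5/3, Fatima:2/3, Juno:0, Kai:3, Mona:1, Nadia:1/3, Ursula:19/3, Zubin:5.
Ursula has the largest value, 19/3, making it the main broker — the node through which the most shortest paths run.

Ursula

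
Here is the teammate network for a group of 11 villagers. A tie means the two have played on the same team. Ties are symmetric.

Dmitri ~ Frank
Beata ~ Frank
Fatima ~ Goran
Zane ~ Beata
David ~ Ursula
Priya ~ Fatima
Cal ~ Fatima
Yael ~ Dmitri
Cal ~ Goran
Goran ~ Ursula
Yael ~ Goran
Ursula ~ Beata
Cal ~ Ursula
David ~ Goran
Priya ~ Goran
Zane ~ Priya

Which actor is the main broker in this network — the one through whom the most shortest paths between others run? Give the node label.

Goran

Unnormalized betweenness of each node: Beata:115/12, Cal:13/12, David:0, Dmitri:9/4, Fatima:5/6, Frank:3, Goran:103/6, Priya:19/4, Ursula:17/2, Yael:25/4, Zane:31/12.
Goran has the largest value, 103/6, making it the main broker — the node through which the most shortest paths run.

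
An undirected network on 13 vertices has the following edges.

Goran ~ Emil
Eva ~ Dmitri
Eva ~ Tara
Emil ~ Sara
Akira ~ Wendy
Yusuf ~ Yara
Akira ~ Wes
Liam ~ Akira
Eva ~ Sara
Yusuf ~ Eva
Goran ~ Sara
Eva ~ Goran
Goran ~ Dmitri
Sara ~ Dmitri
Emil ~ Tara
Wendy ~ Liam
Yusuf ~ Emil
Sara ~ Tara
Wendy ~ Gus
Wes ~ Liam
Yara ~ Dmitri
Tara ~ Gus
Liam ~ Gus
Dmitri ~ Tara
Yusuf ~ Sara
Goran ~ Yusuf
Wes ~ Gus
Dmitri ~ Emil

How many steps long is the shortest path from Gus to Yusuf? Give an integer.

One shortest route is Gus – Tara – Sara – Yusuf, which uses 3 edges, and at distance 2 from Gus we only reach {Akira, Dmitri, Emil, Eva, Sara}, which does not include Yusuf. So d(Gus,Yusuf) = 3.

3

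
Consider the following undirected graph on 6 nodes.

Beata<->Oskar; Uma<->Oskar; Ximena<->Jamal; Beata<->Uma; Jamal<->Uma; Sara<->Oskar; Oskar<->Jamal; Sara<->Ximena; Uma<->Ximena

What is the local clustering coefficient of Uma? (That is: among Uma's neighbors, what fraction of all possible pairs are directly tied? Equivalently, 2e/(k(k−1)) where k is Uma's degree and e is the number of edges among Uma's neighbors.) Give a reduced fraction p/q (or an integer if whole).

Uma's neighbors: Beata, Jamal, Oskar, and Ximena (k = 4).
Possible neighbor pairs: C(4,2) = 6. Edges among them: Beata–Oskar, Jamal–Oskar, Jamal–Ximena → e = 3.
Clustering(Uma) = 3/6 = 1/2.

1/2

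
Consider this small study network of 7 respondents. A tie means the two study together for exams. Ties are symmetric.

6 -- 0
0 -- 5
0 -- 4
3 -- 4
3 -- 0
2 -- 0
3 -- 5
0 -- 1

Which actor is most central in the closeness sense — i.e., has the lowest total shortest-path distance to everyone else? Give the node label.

0

Farness (sum of distances to all others) for each node — 0:6, 1:11, 2:11, 3:9, 4:10, 5:10, 6:11.
The smallest farness is 6, for 0, so 0 has the highest closeness.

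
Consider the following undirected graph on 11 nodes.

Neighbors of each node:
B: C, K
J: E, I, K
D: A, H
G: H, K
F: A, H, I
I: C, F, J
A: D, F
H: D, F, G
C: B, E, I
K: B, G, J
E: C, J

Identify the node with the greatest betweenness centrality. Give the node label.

Unnormalized betweenness of each node: A:67/30, B:2, C:187/30, D:4/3, E:1/2, F:69/5, G:98/15, H:283/30, I:419/30, J:71/10, K:133/15.
I has the largest value, 419/30, making it the main broker — the node through which the most shortest paths run.

I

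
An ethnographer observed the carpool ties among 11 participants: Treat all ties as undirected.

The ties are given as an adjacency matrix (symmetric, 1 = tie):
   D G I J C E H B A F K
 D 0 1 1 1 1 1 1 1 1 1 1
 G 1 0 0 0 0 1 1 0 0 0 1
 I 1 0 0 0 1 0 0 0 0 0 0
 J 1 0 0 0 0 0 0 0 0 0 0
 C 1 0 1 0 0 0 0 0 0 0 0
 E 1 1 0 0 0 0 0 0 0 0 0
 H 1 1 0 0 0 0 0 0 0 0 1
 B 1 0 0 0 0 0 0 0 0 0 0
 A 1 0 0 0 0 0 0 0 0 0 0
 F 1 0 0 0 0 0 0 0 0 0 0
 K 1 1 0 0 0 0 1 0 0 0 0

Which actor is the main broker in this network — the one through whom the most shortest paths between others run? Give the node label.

Unnormalized betweenness of each node: A:0, B:0, C:0, D:39, E:0, F:0, G:1, H:0, I:0, J:0, K:0.
D has the largest value, 39, making it the main broker — the node through which the most shortest paths run.

D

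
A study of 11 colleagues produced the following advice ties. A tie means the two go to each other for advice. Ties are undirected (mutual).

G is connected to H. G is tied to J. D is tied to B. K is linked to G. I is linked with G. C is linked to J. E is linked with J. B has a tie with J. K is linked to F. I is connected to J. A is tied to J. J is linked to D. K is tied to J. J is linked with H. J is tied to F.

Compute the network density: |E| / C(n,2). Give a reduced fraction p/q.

There are 15 edges and 11 nodes, so the maximum possible is C(11,2) = 55.
Density = 15/55 = 3/11.

3/11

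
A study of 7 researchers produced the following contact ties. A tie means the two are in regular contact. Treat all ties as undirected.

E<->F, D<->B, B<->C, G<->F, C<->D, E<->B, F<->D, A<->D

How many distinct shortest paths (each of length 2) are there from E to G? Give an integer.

1

The shortest distance is 2, and the only length-2 path is E–F–G. So there is exactly 1 shortest path.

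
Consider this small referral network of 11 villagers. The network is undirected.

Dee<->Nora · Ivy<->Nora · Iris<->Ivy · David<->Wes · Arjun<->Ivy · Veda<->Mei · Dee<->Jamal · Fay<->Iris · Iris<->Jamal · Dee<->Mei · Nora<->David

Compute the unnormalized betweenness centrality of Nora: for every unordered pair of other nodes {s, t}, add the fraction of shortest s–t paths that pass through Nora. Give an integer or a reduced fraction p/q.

Pairs whose geodesics pass through Nora — Iris–Wes: 1; Iris–David: 1; Arjun–Wes: 1; Arjun–Veda: 1; Arjun–Dee: 1; Arjun–David: 1; Arjun–Mei: 1; Wes–Jamal: 1; Wes–Veda: 1; Wes–Dee: 1; Wes–Fay: 1; Wes–Ivy: 1; Wes–Mei: 1; Jamal–David: 1 … (+8 more pairs).
All other pairs contribute 0.
Summing the contributions gives betweenness(Nora) = 22.

22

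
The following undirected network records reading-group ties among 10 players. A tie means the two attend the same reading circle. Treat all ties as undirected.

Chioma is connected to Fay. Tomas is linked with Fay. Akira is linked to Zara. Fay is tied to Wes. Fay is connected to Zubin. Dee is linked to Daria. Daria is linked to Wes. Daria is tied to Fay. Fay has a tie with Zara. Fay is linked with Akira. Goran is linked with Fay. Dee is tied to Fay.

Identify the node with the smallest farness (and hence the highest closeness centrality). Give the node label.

Fay

Farness (sum of distances to all others) for each node — Akira:16, Chioma:17, Daria:15, Dee:16, Fay:9, Goran:17, Tomas:17, Wes:16, Zara:16, Zubin:17.
The smallest farness is 9, for Fay, so Fay has the highest closeness.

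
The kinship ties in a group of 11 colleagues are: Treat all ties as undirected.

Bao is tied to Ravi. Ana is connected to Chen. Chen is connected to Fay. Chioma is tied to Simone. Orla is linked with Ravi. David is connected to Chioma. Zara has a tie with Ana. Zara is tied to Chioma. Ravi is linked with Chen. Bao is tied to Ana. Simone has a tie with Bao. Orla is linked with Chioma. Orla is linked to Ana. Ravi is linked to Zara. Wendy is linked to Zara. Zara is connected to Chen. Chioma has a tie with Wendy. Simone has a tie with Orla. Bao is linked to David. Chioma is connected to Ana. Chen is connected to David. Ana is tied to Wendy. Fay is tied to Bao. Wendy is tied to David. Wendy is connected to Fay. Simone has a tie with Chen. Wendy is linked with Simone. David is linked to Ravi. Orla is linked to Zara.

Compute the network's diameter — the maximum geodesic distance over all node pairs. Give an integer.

Eccentricity of each node (its greatest distance to any other): Ana:2, Bao:2, Chen:2, Chioma:2, David:2, Fay:3, Orla:3, Ravi:2, Simone:2, Wendy:2, Zara:2.
The maximum eccentricity is 3, realized for instance by the pair Orla–Fay via Orla – Zara – Wendy – Fay. So the diameter is 3.

3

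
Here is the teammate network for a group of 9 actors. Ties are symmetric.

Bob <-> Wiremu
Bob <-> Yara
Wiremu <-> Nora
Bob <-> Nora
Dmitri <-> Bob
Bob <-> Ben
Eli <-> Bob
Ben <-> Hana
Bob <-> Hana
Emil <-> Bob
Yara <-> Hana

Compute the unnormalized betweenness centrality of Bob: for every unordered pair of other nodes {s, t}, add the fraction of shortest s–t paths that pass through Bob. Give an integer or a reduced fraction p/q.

49/2

Pairs whose geodesics pass through Bob — Nora–Hana: 1; Nora–Eli: 1; Nora–Dmitri: 1; Nora–Emil: 1; Nora–Ben: 1; Nora–Yara: 1; Hana–Eli: 1; Hana–Dmitri: 1; Hana–Wiremu: 1; Hana–Emil: 1; Eli–Dmitri: 1; Eli–Wiremu: 1; Eli–Emil: 1; Eli–Ben: 1 … (+11 more pairs).
All other pairs contribute 0.
Summing the contributions gives betweenness(Bob) = 49/2.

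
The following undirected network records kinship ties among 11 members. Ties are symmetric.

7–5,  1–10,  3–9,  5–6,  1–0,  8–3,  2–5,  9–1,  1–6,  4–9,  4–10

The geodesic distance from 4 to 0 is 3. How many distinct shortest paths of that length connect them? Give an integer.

The shortest distance is 3. The length-3 paths are: 4–9–1–0; 4–10–1–0.
That gives 2 distinct shortest paths.

2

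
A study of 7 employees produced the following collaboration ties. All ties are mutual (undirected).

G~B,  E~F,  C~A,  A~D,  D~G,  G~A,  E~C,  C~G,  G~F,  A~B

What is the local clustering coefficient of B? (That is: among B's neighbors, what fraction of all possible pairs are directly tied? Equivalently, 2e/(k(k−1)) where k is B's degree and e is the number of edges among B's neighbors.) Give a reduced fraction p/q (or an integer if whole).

B's neighbors: A and G (k = 2).
Possible neighbor pairs: C(2,2) = 1. Edges among them: A–G → e = 1.
Clustering(B) = 1/1.

1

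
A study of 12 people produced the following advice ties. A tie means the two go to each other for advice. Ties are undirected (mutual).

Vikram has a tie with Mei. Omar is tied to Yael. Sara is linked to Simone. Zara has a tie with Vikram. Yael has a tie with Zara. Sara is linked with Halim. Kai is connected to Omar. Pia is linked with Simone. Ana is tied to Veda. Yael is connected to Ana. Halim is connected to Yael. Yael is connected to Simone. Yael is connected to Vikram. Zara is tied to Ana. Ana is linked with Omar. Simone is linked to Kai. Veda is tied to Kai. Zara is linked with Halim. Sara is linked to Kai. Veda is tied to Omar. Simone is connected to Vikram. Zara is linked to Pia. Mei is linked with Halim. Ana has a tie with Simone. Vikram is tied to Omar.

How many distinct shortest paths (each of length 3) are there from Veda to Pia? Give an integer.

3

The shortest distance is 3. The length-3 paths are: Veda–Kai–Simone–Pia; Veda–Ana–Simone–Pia; Veda–Ana–Zara–Pia.
That gives 3 distinct shortest paths.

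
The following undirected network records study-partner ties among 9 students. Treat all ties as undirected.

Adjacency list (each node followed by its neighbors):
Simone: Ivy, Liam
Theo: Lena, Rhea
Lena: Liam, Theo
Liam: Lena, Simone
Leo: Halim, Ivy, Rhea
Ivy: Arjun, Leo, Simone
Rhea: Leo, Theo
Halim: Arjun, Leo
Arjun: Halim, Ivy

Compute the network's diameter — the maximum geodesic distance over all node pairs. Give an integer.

Eccentricity of each node (its greatest distance to any other): Arjun:4, Halim:4, Ivy:3, Lena:4, Leo:3, Liam:4, Rhea:3, Simone:3, Theo:4.
The maximum eccentricity is 4, realized for instance by the pair Halim–Liam via Halim – Leo – Ivy – Simone – Liam. So the diameter is 4.

4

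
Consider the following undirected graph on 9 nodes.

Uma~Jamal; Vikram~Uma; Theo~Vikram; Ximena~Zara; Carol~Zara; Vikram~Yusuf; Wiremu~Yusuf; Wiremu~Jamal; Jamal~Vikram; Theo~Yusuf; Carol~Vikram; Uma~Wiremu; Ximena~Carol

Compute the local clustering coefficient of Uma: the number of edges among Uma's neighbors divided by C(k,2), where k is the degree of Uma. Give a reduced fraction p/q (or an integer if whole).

Uma's neighbors: Jamal, Vikram, and Wiremu (k = 3).
Possible neighbor pairs: C(3,2) = 3. Edges among them: Jamal–Vikram, Jamal–Wiremu → e = 2.
Clustering(Uma) = 2/3.

2/3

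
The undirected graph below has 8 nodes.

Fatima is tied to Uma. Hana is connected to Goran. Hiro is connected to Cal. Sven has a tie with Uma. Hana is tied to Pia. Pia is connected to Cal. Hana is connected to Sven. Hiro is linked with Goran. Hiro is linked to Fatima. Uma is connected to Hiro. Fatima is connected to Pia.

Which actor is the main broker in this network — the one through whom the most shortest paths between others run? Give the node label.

Hiro

Unnormalized betweenness of each node: Cal:1/2, Fatima:3/2, Goran:1, Hana:7/2, Hiro:5, Pia:3, Sven:1, Uma:5/2.
Hiro has the largest value, 5, making it the main broker — the node through which the most shortest paths run.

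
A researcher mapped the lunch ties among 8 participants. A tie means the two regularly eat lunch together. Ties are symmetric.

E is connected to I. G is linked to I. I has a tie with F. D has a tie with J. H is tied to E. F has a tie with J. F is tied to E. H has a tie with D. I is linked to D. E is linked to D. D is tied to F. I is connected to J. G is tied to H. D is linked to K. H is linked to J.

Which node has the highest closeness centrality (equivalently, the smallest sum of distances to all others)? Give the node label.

D

Farness (sum of distances to all others) for each node — D:8, E:10, F:10, G:13, H:10, I:9, J:10, K:14.
The smallest farness is 8, for D, so D has the highest closeness.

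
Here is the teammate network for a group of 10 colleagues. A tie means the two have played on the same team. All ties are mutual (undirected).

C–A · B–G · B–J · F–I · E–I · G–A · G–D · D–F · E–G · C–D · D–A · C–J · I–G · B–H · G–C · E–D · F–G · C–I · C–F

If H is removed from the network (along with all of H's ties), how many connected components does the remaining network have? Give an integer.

1

H's neighbors (B) remain reachable from one another through other ties, so the rest of the network stays in one piece.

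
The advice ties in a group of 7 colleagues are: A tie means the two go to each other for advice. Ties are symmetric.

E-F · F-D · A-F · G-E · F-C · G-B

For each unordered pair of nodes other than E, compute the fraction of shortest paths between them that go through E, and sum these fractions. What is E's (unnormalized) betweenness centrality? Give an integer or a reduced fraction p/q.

Pairs whose geodesics pass through E — G–A: 1; G–F: 1; G–C: 1; G–D: 1; B–A: 1; B–F: 1; B–C: 1; B–D: 1.
All other pairs contribute 0.
Summing the contributions gives betweenness(E) = 8.

8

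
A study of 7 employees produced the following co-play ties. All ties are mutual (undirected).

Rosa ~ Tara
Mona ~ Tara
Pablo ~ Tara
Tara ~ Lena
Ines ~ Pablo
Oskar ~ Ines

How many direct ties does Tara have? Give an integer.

Tara is directly tied to Lena, Mona, Pablo, and Rosa. That is 4 neighbors, so the degree of Tara is 4.

4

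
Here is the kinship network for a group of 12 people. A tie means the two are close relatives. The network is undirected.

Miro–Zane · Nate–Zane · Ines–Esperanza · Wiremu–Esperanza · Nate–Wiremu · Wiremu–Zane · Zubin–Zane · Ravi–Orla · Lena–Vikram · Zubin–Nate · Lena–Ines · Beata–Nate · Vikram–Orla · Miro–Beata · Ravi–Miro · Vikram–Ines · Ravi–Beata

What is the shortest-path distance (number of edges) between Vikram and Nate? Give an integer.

One shortest route is Vikram – Ines – Esperanza – Wiremu – Nate, which uses 4 edges, and at distance 3 from Vikram we only reach {Beata, Miro, Wiremu}, which does not include Nate. So d(Vikram,Nate) = 4.

4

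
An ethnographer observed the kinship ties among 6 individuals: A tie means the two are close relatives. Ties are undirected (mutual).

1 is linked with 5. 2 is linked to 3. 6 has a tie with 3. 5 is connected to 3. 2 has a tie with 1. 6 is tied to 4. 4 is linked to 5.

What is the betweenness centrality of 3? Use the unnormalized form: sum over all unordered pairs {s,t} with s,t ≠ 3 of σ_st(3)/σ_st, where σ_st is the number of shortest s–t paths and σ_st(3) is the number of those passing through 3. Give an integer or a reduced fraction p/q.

Pairs whose geodesics pass through 3 — 4–2: 2/3; 6–2: 1; 6–1: 2/3; 6–5: 1/2; 2–5: 1/2.
All other pairs contribute 0.
Summing the contributions gives betweenness(3) = 10/3.

10/3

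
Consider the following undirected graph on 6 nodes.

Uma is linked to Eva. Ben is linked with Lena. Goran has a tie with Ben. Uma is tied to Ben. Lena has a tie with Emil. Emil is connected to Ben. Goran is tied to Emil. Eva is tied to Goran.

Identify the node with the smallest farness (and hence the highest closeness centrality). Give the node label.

Farness (sum of distances to all others) for each node — Ben:6, Emil:7, Eva:9, Goran:7, Lena:9, Uma:8.
The smallest farness is 6, for Ben, so Ben has the highest closeness.

Ben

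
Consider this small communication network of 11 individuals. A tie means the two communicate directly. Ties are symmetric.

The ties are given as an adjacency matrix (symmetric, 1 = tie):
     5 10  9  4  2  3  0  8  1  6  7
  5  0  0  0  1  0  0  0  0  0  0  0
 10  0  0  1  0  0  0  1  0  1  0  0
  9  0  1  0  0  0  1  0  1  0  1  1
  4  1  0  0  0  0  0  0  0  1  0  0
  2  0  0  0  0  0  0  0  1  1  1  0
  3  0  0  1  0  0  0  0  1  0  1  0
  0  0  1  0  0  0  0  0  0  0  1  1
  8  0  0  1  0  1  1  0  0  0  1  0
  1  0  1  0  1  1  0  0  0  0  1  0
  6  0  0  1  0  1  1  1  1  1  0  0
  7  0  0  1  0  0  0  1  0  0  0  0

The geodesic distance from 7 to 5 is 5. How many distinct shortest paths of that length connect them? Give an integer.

The shortest distance is 5. The length-5 paths are: 7–9–10–1–4–5; 7–0–10–1–4–5; 7–9–6–1–4–5; 7–0–6–1–4–5.
That gives 4 distinct shortest paths.

4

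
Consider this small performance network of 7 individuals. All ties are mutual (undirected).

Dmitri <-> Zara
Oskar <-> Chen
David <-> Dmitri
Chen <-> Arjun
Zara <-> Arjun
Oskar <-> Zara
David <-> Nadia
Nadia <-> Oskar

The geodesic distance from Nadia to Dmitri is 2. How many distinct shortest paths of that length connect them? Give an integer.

1

The shortest distance is 2, and the only length-2 path is Nadia–David–Dmitri. So there is exactly 1 shortest path.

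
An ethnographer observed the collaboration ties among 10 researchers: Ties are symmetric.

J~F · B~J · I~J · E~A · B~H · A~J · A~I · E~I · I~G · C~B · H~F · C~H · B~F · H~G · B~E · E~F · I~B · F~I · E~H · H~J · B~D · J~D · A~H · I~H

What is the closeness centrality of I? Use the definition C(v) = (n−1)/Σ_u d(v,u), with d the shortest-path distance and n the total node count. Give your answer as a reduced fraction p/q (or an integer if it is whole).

Distances from I: A:1, B:1, C:2, D:2, E:1, F:1, G:1, H:1, J:1. Sum = 11.
n = 10, so closeness = 9/11.

9/11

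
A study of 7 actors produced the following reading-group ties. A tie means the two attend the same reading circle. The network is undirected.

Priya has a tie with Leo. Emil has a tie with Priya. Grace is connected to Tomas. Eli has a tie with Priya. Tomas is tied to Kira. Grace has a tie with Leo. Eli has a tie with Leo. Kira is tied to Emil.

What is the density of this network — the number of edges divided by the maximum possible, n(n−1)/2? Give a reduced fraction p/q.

There are 8 edges and 7 nodes, so the maximum possible is C(7,2) = 21.
Density = 8/21.

8/21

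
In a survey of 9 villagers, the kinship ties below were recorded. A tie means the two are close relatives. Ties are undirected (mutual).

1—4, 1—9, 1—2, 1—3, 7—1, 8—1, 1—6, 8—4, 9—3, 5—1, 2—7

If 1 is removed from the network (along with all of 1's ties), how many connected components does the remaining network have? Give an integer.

Without 1, the remaining ties split the others into: {2, 7}; {5}; {4, 8}; {3, 9}; {6}.
That's 5 separate components.

5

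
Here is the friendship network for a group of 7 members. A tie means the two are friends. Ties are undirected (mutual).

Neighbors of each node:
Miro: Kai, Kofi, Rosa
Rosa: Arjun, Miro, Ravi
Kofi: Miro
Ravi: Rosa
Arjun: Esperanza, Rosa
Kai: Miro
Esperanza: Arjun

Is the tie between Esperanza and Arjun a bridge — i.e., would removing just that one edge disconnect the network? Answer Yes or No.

Without the Esperanza–Arjun edge there is no alternate route between Esperanza and Arjun, so the network disconnects. It is a bridge.

Yes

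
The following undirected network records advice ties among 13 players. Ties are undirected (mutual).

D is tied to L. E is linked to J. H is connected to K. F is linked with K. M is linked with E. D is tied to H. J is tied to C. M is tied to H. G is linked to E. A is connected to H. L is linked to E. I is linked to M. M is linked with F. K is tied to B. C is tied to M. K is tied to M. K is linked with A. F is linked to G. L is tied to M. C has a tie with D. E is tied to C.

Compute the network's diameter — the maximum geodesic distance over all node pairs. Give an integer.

4

Eccentricity of each node (its greatest distance to any other): A:4, B:4, C:3, D:3, E:3, F:3, G:3, H:3, I:3, J:4, K:3, L:3, M:2.
The maximum eccentricity is 4, realized for instance by the pair A–J via A – H – M – E – J. So the diameter is 4.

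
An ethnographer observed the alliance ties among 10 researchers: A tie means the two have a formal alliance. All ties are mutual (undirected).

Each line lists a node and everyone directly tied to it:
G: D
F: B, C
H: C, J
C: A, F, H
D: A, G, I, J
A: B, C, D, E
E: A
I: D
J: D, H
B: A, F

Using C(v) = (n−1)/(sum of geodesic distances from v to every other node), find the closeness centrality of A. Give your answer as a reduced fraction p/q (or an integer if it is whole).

Distances from A: B:1, C:1, D:1, E:1, F:2, G:2, H:2, I:2, J:2. Sum = 14.
n = 10, so closeness = 9/14.

9/14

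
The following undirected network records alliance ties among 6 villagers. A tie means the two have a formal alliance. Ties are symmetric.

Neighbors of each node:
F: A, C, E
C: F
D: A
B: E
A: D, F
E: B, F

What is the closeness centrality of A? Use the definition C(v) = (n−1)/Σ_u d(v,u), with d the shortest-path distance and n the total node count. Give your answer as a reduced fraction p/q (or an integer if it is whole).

5/9

Distances from A: B:3, C:2, D:1, E:2, F:1. Sum = 9.
n = 6, so closeness = 5/9.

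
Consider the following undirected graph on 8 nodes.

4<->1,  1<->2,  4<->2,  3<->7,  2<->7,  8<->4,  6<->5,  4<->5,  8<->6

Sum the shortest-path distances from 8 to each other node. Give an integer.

15

Distances from 8: 1:2, 2:2, 3:4, 4:1, 5:2, 6:1, 7:3.
Sum = 2 + 2 + 4 + 1 + 2 + 1 + 3 = 15.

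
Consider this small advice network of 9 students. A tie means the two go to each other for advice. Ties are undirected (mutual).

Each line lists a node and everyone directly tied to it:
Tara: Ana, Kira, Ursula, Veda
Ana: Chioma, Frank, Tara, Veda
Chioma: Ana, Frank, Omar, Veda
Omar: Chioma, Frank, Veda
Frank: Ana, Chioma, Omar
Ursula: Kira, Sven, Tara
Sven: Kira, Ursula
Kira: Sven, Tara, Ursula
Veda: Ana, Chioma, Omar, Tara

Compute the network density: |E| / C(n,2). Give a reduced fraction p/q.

5/12

There are 15 edges and 9 nodes, so the maximum possible is C(9,2) = 36.
Density = 15/36 = 5/12.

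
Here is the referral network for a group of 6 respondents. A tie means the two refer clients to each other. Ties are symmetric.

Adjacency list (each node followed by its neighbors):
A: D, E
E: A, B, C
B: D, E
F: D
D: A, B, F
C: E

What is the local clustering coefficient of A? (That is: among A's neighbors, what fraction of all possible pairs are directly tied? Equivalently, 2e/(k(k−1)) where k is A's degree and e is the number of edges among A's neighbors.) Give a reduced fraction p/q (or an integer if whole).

A's neighbors: D and E (k = 2).
Possible neighbor pairs: C(2,2) = 1. Edges among them: none → e = 0.
Clustering(A) = 0/1.

0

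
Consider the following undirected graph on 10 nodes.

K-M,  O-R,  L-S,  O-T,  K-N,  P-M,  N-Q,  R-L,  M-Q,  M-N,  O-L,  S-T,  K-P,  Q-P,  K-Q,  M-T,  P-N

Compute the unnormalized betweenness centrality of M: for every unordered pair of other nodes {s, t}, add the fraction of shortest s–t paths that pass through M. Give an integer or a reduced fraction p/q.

20

Pairs whose geodesics pass through M — L–Q: 2/2; L–N: 2/2; L–P: 2/2; L–K: 2/2; R–Q: 1; R–N: 1; R–P: 1; R–K: 1; O–Q: 1; O–N: 1; O–P: 1; O–K: 1; S–Q: 1; S–N: 1 … (+6 more pairs).
All other pairs contribute 0.
Summing the contributions gives betweenness(M) = 20.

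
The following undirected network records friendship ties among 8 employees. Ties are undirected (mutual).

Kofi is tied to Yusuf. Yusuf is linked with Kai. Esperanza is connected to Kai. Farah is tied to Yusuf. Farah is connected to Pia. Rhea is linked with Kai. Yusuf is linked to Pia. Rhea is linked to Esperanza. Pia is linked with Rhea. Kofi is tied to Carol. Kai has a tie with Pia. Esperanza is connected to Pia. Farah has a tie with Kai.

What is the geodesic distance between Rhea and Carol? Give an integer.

One shortest route is Rhea – Kai – Yusuf – Kofi – Carol, which uses 4 edges, and at distance 3 from Rhea we only reach {Kofi}, which does not include Carol. So d(Rhea,Carol) = 4.

4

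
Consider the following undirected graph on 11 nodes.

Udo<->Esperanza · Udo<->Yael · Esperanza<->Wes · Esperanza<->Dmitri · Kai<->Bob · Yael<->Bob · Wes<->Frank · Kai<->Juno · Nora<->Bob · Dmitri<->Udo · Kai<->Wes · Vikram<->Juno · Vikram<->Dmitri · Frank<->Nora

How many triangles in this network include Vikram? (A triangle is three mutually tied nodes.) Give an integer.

0

Vikram's neighbors are Dmitri and Juno, but none of them are tied to each other, so no triangle contains Vikram.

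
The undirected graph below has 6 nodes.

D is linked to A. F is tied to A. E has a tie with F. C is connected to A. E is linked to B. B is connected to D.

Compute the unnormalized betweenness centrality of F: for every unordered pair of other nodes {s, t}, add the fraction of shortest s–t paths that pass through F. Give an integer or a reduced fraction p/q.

2

Pairs whose geodesics pass through F — C–E: 1; A–E: 1.
All other pairs contribute 0.
Summing the contributions gives betweenness(F) = 2.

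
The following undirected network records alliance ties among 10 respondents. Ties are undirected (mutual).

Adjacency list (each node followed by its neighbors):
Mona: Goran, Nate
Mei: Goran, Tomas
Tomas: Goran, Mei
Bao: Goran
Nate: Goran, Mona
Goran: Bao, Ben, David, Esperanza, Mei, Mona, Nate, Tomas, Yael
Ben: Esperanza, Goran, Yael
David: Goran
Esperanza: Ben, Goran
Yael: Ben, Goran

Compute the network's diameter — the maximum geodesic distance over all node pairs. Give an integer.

2

Eccentricity of each node (its greatest distance to any other): Bao:2, Ben:2, David:2, Esperanza:2, Goran:1, Mei:2, Mona:2, Nate:2, Tomas:2, Yael:2.
The maximum eccentricity is 2, realized for instance by the pair Nate–Ben via Nate – Goran – Ben. So the diameter is 2.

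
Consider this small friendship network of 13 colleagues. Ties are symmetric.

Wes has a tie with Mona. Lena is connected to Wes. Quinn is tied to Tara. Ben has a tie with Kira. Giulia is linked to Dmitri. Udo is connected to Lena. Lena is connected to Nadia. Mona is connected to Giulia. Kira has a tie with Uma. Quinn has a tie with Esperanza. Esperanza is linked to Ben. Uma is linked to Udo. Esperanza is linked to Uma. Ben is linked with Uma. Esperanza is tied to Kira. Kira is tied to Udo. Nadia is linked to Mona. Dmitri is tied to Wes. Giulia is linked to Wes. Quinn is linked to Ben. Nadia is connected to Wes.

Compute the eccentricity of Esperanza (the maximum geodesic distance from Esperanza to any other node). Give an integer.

Distances from Esperanza: Ben:1, Dmitri:5, Giulia:5, Kira:1, Lena:3, Mona:5, Nadia:4, Quinn:1, Tara:2, Udo:2, Uma:1, Wes:4.
The largest is 5 (to Mona, Giulia, and Dmitri), so the eccentricity of Esperanza is 5.

5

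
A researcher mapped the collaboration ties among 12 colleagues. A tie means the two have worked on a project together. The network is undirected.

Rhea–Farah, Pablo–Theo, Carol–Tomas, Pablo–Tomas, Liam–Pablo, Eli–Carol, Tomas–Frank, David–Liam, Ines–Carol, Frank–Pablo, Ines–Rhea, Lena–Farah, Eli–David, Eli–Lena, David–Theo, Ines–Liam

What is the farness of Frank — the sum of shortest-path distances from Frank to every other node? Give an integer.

Distances from Frank: Carol:2, David:3, Eli:3, Farah:5, Ines:3, Lena:4, Liam:2, Pablo:1, Rhea:4, Theo:2, Tomas:1.
Sum = 2 + 3 + 3 + 5 + 3 + 4 + 2 + 1 + 4 + 2 + 1 = 30.

30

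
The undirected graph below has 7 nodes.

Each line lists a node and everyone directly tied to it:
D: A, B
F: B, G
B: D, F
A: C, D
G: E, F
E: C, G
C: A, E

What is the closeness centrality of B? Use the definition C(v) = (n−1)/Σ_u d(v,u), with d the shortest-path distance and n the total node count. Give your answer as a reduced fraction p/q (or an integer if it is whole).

1/2

Distances from B: A:2, C:3, D:1, E:3, F:1, G:2. Sum = 12.
n = 7, so closeness = 6/12 = 1/2.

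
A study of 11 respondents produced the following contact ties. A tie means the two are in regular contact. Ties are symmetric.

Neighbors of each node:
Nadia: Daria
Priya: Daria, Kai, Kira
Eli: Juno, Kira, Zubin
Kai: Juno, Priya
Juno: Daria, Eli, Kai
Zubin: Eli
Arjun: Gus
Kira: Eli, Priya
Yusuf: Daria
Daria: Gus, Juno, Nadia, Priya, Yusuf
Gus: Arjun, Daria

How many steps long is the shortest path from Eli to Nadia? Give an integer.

3

One shortest route is Eli – Juno – Daria – Nadia, which uses 3 edges, and at distance 2 from Eli we only reach {Daria, Kai, Priya}, which does not include Nadia. So d(Eli,Nadia) = 3.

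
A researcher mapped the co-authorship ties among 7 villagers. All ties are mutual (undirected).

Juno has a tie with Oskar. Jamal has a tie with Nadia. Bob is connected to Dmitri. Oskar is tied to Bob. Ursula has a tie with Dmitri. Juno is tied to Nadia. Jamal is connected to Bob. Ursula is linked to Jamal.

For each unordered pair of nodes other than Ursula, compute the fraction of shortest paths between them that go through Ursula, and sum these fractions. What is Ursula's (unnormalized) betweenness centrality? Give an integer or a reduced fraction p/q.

1

Pairs whose geodesics pass through Ursula — Nadia–Dmitri: 1/2; Jamal–Dmitri: 1/2.
All other pairs contribute 0.
Summing the contributions gives betweenness(Ursula) = 1.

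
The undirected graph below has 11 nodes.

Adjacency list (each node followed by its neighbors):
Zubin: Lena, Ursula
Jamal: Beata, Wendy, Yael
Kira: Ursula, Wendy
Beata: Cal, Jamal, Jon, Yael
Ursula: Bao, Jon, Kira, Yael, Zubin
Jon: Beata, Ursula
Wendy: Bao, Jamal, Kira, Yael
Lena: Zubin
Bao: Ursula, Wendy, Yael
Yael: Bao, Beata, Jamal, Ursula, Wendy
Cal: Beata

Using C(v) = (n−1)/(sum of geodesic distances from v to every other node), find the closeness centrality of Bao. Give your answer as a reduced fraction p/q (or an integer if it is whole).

10/19

Distances from Bao: Beata:2, Cal:3, Jamal:2, Jon:2, Kira:2, Lena:3, Ursula:1, Wendy:1, Yael:1, Zubin:2. Sum = 19.
n = 11, so closeness = 10/19.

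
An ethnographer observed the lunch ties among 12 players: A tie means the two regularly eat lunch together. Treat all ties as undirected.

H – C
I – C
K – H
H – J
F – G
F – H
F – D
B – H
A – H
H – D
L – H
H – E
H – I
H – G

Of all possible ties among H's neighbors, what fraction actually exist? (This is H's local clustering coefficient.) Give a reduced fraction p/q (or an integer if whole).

H's neighbors: A, B, C, D, E, F, G, I, J, K, and L (k = 11).
Possible neighbor pairs: C(11,2) = 55. Edges among them: C–I, D–F, F–G → e = 3.
Clustering(H) = 3/55.

3/55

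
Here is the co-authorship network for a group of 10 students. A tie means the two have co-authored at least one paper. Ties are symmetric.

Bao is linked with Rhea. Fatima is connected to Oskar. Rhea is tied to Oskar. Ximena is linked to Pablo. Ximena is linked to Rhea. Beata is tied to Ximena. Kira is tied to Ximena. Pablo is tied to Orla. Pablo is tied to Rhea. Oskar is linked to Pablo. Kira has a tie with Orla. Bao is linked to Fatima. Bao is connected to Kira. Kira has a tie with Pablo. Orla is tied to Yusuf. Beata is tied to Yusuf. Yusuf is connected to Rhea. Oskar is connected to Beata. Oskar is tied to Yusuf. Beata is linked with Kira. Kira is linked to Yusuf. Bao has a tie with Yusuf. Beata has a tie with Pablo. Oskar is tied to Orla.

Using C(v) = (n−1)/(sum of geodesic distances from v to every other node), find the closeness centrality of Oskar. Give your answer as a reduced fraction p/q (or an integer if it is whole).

Distances from Oskar: Bao:2, Beata:1, Fatima:1, Kira:2, Orla:1, Pablo:1, Rhea:1, Ximena:2, Yusuf:1. Sum = 12.
n = 10, so closeness = 9/12 = 3/4.

3/4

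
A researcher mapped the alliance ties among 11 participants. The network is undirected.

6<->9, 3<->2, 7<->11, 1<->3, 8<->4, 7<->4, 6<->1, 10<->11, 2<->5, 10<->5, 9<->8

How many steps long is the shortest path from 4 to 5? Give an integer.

One shortest route is 4 – 7 – 11 – 10 – 5, which uses 4 edges, and at distance 3 from 4 we only reach {6, 10}, which does not include 5. So d(4,5) = 4.

4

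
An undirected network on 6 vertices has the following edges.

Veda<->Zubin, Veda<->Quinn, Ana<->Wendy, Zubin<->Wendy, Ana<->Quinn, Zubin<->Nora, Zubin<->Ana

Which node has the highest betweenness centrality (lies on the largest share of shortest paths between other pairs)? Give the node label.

Zubin

Unnormalized betweenness of each node: Ana:2, Nora:0, Quinn:1/2, Veda:1, Wendy:0, Zubin:11/2.
Zubin has the largest value, 11/2, making it the main broker — the node through which the most shortest paths run.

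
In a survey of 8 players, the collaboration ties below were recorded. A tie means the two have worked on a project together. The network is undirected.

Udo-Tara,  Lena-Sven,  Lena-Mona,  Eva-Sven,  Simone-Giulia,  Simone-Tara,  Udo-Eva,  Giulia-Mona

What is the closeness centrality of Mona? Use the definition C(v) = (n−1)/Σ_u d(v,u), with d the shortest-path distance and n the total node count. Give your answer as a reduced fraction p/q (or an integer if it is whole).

Distances from Mona: Eva:3, Giulia:1, Lena:1, Simone:2, Sven:2, Tara:3, Udo:4. Sum = 16.
n = 8, so closeness = 7/16.

7/16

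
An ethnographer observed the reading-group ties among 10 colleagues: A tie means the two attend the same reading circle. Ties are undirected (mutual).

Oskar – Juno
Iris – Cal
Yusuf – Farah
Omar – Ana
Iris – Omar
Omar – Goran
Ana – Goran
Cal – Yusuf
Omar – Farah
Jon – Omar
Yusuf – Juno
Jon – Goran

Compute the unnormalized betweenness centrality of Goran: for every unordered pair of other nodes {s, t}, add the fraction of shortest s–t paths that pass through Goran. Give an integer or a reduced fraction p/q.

Pairs whose geodesics pass through Goran — Jon–Ana: 1/2.
All other pairs contribute 0.
Summing the contributions gives betweenness(Goran) = 1/2.

1/2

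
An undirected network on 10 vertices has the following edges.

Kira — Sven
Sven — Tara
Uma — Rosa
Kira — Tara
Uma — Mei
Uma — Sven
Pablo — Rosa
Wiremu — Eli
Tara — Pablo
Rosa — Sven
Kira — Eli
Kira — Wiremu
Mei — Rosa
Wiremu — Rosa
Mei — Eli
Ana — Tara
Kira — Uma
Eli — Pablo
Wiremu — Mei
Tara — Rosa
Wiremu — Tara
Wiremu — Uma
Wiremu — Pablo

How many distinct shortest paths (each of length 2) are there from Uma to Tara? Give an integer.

4

The shortest distance is 2. The length-2 paths are: Uma–Rosa–Tara; Uma–Wiremu–Tara; Uma–Kira–Tara; Uma–Sven–Tara.
That gives 4 distinct shortest paths.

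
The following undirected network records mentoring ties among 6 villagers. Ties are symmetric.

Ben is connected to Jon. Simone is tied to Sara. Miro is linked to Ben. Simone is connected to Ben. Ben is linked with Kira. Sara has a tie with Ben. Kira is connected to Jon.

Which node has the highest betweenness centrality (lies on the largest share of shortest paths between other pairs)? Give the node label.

Ben

Unnormalized betweenness of each node: Ben:8, Jon:0, Kira:0, Miro:0, Sara:0, Simone:0.
Ben has the largest value, 8, making it the main broker — the node through which the most shortest paths run.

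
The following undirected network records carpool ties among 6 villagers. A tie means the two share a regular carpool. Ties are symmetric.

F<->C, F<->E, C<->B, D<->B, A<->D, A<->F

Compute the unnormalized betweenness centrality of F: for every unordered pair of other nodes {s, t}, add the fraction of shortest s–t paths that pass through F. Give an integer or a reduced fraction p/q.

Pairs whose geodesics pass through F — E–C: 1; E–D: 1; E–A: 1; E–B: 1; C–A: 1.
All other pairs contribute 0.
Summing the contributions gives betweenness(F) = 5.

5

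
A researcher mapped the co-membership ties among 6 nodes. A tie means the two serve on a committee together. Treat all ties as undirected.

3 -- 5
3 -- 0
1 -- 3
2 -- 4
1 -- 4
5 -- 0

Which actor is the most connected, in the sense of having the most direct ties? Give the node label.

3

Degrees — 0:2, 1:2, 2:1, 3:3, 4:2, 5:2.
The maximum is 3, attained only by 3.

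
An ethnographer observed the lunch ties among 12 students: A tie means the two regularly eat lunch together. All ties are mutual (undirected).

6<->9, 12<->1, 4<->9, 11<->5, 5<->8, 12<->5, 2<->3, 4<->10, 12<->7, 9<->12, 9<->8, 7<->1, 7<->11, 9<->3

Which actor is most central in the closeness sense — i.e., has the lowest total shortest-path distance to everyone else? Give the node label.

Farness (sum of distances to all others) for each node — 1:28, 2:36, 3:26, 4:26, 5:26, 6:28, 7:27, 8:24, 9:18, 10:36, 11:33, 12:20.
The smallest farness is 18, for 9, so 9 has the highest closeness.

9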